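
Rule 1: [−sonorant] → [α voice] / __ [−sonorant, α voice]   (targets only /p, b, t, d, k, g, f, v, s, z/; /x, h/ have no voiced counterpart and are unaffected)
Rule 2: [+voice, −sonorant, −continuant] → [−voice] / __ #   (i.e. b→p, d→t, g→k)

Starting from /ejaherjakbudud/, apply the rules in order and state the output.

ejaherjagbudut

Rule 1 (regressive voicing assimilation): /k/ precedes the voiced obstruent /b/, so it voices to [g] by assimilation. /ejaherjakbudud/ → ejaherjagbudud.
Rule 2 (final devoicing): /d/ is a voiced stop in word-final position, so it devoices to [t]. /ejaherjagbudud/ → ejaherjagbudut.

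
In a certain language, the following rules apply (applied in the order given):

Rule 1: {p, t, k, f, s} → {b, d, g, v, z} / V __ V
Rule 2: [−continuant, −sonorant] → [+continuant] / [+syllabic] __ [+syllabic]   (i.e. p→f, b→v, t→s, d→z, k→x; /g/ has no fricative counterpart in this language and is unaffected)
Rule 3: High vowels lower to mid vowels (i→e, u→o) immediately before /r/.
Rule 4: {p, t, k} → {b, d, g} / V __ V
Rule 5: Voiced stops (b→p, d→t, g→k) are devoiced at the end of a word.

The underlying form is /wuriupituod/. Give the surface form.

Rule 1 (intervocalic voicing): /p/ is a voiceless obstruent between vowels /u/ and /i/, so it voices to [b]. /t/ is a voiceless obstruent between vowels /i/ and /u/, so it voices to [d]. /wuriupituod/ → wuriubiduod.
Rule 2 (intervocalic spirantization): /b/ is a stop between vowels /u/ and /i/, so it spirantizes to the fricative [v]. /d/ is a stop between vowels /i/ and /u/, so it spirantizes to the fricative [z]. /wuriubiduod/ → wuriuvizuod.
Rule 3 (pre-rhotic lowering): /u/ is a high vowel immediately before /r/, so it lowers to [o]. /wuriuvizuod/ → woriuvizuod.
Rule 4 (intervocalic voicing): no segment meets the environment; /woriuvizuod/ is unchanged.
Rule 5 (final devoicing): /d/ is a voiced stop in word-final position, so it devoices to [t]. /woriuvizuod/ → woriuvizuot.

woriuvizuot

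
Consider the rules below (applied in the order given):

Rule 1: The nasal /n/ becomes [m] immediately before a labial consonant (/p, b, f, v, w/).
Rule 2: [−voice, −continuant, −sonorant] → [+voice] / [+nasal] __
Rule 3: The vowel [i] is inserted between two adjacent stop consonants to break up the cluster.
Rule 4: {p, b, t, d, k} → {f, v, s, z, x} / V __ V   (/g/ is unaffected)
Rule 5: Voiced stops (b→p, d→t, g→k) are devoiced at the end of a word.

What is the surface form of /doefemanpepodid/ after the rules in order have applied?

doefemambefozit

Rule 1 (nasal place assimilation): /n/ precedes the labial consonant /p/, so it assimilates in place to [m]. /doefemanpepodid/ → doefemampepodid.
Rule 2 (post-nasal voicing): /p/ is a voiceless stop immediately after the nasal /m/, so it voices to [b]. /doefemampepodid/ → doefemambepodid.
Rule 3 (stop-cluster i-epenthesis): no segment meets the environment; /doefemambepodid/ is unchanged.
Rule 4 (intervocalic spirantization): /p/ is a stop between vowels /e/ and /o/, so it spirantizes to the fricative [f]. /d/ is a stop between vowels /o/ and /i/, so it spirantizes to the fricative [z]. /doefemambepodid/ → doefemambefozid.
Rule 5 (final devoicing): /d/ is a voiced stop in word-final position, so it devoices to [t]. /doefemambefozid/ → doefemambefozit.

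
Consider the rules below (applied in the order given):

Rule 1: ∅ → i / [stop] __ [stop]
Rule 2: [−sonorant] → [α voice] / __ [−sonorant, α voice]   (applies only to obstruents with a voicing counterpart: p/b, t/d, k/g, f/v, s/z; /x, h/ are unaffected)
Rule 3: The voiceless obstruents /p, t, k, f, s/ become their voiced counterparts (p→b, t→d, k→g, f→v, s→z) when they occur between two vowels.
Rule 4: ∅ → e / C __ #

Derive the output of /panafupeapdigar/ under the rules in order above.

panavubeabidigare

Rule 1 (stop-cluster i-epenthesis): /p/ and /d/ form a stop–stop cluster, so [i] is inserted between them. /panafupeapdigar/ → panafupeapidigar.
Rule 2 (regressive voicing assimilation): no segment meets the environment; /panafupeapidigar/ is unchanged.
Rule 3 (intervocalic voicing): /f/ is a voiceless obstruent between vowels /a/ and /u/, so it voices to [v]. /p/ is a voiceless obstruent between vowels /u/ and /e/, so it voices to [b]. /p/ is a voiceless obstruent between vowels /a/ and /i/, so it voices to [b]. /panafupeapidigar/ → panavubeabidigar.
Rule 4 (final e-epenthesis): the form ends in the consonant /r/, so [e] is inserted word-finally. /panavubeabidigar/ → panavubeabidigare.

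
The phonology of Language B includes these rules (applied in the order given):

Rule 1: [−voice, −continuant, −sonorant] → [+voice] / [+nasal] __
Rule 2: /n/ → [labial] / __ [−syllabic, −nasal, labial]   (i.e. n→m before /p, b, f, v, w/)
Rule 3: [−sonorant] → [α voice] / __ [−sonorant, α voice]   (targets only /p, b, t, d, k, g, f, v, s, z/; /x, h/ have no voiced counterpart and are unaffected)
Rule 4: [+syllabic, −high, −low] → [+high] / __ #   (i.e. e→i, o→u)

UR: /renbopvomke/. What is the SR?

Rule 1 (post-nasal voicing): /k/ is a voiceless stop immediately after the nasal /m/, so it voices to [g]. /renbopvomke/ → renbopvomge.
Rule 2 (nasal place assimilation): /n/ precedes the labial consonant /b/, so it assimilates in place to [m]. /renbopvomge/ → rembopvomge.
Rule 3 (regressive voicing assimilation): /p/ precedes the voiced obstruent /v/, so it voices to [b] by assimilation. /rembopvomge/ → rembobvomge.
Rule 4 (final vowel raising): /e/ is a mid vowel in word-final position, so it raises to [i]. /rembobvomge/ → rembobvomgi.

rembobvomgi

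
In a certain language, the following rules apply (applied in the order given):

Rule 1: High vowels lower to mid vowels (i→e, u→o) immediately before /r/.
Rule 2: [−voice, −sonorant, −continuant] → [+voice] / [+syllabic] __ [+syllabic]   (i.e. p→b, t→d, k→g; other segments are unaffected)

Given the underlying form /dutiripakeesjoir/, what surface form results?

duderibageesjoer

Rule 1 (pre-rhotic lowering): /i/ is a high vowel immediately before /r/, so it lowers to [e]. /i/ is a high vowel immediately before /r/, so it lowers to [e]. /dutiripakeesjoir/ → duteripakeesjoer.
Rule 2 (intervocalic voicing): /t/ is a voiceless stop between vowels /u/ and /e/, so it voices to [d]. /p/ is a voiceless stop between vowels /i/ and /a/, so it voices to [b]. /k/ is a voiceless stop between vowels /a/ and /e/, so it voices to [g]. /duteripakeesjoer/ → duderibageesjoer.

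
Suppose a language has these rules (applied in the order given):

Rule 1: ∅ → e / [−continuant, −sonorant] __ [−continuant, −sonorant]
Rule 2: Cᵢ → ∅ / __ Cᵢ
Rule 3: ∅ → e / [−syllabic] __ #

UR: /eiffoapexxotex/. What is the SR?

Rule 1 (stop-cluster e-epenthesis): no segment meets the environment; /eiffoapexxotex/ is unchanged.
Rule 2 (degemination): /ff/ is a geminate; the first /f/ deletes. /xx/ is a geminate; the first /x/ deletes. /eiffoapexxotex/ → eifoapexotex.
Rule 3 (final e-epenthesis): the form ends in the consonant /x/, so [e] is inserted word-finally. /eifoapexotex/ → eifoapexotexe.

eifoapexotexe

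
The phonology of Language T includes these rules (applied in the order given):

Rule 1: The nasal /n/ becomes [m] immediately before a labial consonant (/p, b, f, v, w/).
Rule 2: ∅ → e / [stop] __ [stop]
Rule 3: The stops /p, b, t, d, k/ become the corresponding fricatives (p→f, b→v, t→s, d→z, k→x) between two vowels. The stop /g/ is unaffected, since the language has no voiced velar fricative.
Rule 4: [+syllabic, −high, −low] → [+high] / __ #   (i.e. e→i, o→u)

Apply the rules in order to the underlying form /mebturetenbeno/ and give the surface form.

Rule 1 (nasal place assimilation): /n/ precedes the labial consonant /b/, so it assimilates in place to [m]. /mebturetenbeno/ → mebturetembeno.
Rule 2 (stop-cluster e-epenthesis): /b/ and /t/ form a stop–stop cluster, so [e] is inserted between them. /mebturetembeno/ → mebeturetembeno.
Rule 3 (intervocalic spirantization): /b/ is a stop between vowels /e/ and /e/, so it spirantizes to the fricative [v]. /t/ is a stop between vowels /e/ and /u/, so it spirantizes to the fricative [s]. /t/ is a stop between vowels /e/ and /e/, so it spirantizes to the fricative [s]. /mebeturetembeno/ → mevesuresembeno.
Rule 4 (final vowel raising): /o/ is a mid vowel in word-final position, so it raises to [u]. /mevesuresembeno/ → mevesuresembenu.

mevesuresembenu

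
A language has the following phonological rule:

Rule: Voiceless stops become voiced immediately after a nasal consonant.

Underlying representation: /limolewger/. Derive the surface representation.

limolewger

No segment of /limolewger/ meets the structural description of the rule, so the form surfaces unchanged.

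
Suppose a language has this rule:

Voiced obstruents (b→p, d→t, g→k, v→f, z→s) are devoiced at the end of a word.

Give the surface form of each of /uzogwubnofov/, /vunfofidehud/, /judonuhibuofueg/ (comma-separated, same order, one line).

uzogwubnofof, vunfofidehut, judonuhibuofuek

/uzogwubnofov/: /v/ is a voiced obstruent in word-final position, so it devoices to [f]. → [uzogwubnofof].
/vunfofidehud/: /d/ is a voiced obstruent in word-final position, so it devoices to [t]. → [vunfofidehut].
/judonuhibuofueg/: /g/ is a voiced obstruent in word-final position, so it devoices to [k]. → [judonuhibuofuek].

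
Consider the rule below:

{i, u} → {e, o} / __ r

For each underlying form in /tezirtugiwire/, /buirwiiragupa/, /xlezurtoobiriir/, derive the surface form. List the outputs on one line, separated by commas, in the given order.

/tezirtugiwire/: /i/ is a high vowel immediately before /r/, so it lowers to [e]. /i/ is a high vowel immediately before /r/, so it lowers to [e]. → [tezertugiwere].
/buirwiiragupa/: /i/ is a high vowel immediately before /r/, so it lowers to [e]. /i/ is a high vowel immediately before /r/, so it lowers to [e]. → [buerwieragupa].
/xlezurtoobiriir/: /u/ is a high vowel immediately before /r/, so it lowers to [o]. /i/ is a high vowel immediately before /r/, so it lowers to [e]. /i/ is a high vowel immediately before /r/, so it lowers to [e]. → [xlezortooberier].

tezertugiwere, buerwieragupa, xlezortooberier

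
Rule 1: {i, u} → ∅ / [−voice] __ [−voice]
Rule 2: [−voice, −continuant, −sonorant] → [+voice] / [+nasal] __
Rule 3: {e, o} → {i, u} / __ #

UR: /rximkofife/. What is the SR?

rximgoffi

Rule 1 (high vowel syncope): /i/ is a high vowel flanked by voiceless consonants /f/ and /f/, so it deletes. /rximkofife/ → rximkoffe.
Rule 2 (post-nasal voicing): /k/ is a voiceless stop immediately after the nasal /m/, so it voices to [g]. /rximkoffe/ → rximgoffe.
Rule 3 (final vowel raising): /e/ is a mid vowel in word-final position, so it raises to [i]. /rximgoffe/ → rximgoffi.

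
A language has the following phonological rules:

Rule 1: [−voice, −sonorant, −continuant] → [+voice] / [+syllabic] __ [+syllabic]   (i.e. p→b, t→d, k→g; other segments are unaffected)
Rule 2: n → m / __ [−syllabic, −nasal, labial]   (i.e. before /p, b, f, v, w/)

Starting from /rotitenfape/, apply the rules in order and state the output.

Rule 1 (intervocalic voicing): /t/ is a voiceless stop between vowels /o/ and /i/, so it voices to [d]. /t/ is a voiceless stop between vowels /i/ and /e/, so it voices to [d]. /p/ is a voiceless stop between vowels /a/ and /e/, so it voices to [b]. /rotitenfape/ → rodidenfabe.
Rule 2 (nasal place assimilation): /n/ precedes the labial consonant /f/, so it assimilates in place to [m]. /rodidenfabe/ → rodidemfabe.

rodidemfabe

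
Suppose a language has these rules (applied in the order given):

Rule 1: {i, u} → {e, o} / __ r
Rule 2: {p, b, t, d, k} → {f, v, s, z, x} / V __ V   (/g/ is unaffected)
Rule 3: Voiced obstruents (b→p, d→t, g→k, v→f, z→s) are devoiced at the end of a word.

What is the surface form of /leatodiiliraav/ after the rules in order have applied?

Rule 1 (pre-rhotic lowering): /i/ is a high vowel immediately before /r/, so it lowers to [e]. /leatodiiliraav/ → leatodiileraav.
Rule 2 (intervocalic spirantization): /t/ is a stop between vowels /a/ and /o/, so it spirantizes to the fricative [s]. /d/ is a stop between vowels /o/ and /i/, so it spirantizes to the fricative [z]. /leatodiileraav/ → leasoziileraav.
Rule 3 (final devoicing): /v/ is a voiced obstruent in word-final position, so it devoices to [f]. /leasoziileraav/ → leasoziileraaf.

leasoziileraaf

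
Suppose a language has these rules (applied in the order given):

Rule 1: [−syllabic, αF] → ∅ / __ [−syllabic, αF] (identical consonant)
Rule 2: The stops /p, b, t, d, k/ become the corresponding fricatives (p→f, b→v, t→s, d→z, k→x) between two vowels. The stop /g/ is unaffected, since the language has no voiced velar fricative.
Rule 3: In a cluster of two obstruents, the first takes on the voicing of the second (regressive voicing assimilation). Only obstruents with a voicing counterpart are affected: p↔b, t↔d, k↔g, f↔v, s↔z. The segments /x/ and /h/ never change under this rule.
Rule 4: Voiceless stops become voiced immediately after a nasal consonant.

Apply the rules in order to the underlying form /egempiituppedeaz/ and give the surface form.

egembiisufezeaz

Rule 1 (degemination): /pp/ is a geminate; the first /p/ deletes. /egempiituppedeaz/ → egempiitupedeaz.
Rule 2 (intervocalic spirantization): /t/ is a stop between vowels /i/ and /u/, so it spirantizes to the fricative [s]. /p/ is a stop between vowels /u/ and /e/, so it spirantizes to the fricative [f]. /d/ is a stop between vowels /e/ and /e/, so it spirantizes to the fricative [z]. /egempiitupedeaz/ → egempiisufezeaz.
Rule 3 (regressive voicing assimilation): no segment meets the environment; /egempiisufezeaz/ is unchanged.
Rule 4 (post-nasal voicing): /p/ is a voiceless stop immediately after the nasal /m/, so it voices to [b]. /egempiisufezeaz/ → egembiisufezeaz.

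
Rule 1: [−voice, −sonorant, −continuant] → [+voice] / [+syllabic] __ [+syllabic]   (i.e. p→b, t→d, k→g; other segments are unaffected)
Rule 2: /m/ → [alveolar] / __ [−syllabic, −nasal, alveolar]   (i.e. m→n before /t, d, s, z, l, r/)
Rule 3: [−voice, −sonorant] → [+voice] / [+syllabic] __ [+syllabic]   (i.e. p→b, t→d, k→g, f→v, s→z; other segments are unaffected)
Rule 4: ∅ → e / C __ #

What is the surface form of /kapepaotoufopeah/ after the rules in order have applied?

kabebaodouvobeahe

Rule 1 (intervocalic voicing): /p/ is a voiceless stop between vowels /a/ and /e/, so it voices to [b]. /p/ is a voiceless stop between vowels /e/ and /a/, so it voices to [b]. /t/ is a voiceless stop between vowels /o/ and /o/, so it voices to [d]. /p/ is a voiceless stop between vowels /o/ and /e/, so it voices to [b]. /kapepaotoufopeah/ → kabebaodoufobeah.
Rule 2 (nasal place assimilation): no segment meets the environment; /kabebaodoufobeah/ is unchanged.
Rule 3 (intervocalic voicing): /f/ is a voiceless obstruent between vowels /u/ and /o/, so it voices to [v]. /kabebaodoufobeah/ → kabebaodouvobeah.
Rule 4 (final e-epenthesis): the form ends in the consonant /h/, so [e] is inserted word-finally. /kabebaodouvobeah/ → kabebaodouvobeahe.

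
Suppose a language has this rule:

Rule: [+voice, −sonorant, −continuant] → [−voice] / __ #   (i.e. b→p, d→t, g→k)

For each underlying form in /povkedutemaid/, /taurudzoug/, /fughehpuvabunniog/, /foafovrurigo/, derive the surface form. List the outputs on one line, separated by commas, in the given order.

povkedutemait, taurudzouk, fughehpuvabunniok, foafovrurigo

/povkedutemaid/: /d/ is a voiced stop in word-final position, so it devoices to [t]. → [povkedutemait].
/taurudzoug/: /g/ is a voiced stop in word-final position, so it devoices to [k]. → [taurudzouk].
/fughehpuvabunniog/: /g/ is a voiced stop in word-final position, so it devoices to [k]. → [fughehpuvabunniok].
/foafovrurigo/: the rule's environment is not met; surfaces unchanged as [foafovrurigo].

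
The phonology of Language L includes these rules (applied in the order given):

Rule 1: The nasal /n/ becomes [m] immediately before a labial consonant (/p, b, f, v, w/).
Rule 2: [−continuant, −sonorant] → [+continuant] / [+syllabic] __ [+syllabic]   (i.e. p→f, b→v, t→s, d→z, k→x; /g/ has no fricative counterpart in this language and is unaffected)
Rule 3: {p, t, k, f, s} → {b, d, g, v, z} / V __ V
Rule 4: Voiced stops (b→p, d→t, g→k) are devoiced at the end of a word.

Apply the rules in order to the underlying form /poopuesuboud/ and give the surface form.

Rule 1 (nasal place assimilation): no segment meets the environment; /poopuesuboud/ is unchanged.
Rule 2 (intervocalic spirantization): /p/ is a stop between vowels /o/ and /u/, so it spirantizes to the fricative [f]. /b/ is a stop between vowels /u/ and /o/, so it spirantizes to the fricative [v]. /poopuesuboud/ → poofuesuvoud.
Rule 3 (intervocalic voicing): /f/ is a voiceless obstruent between vowels /o/ and /u/, so it voices to [v]. /s/ is a voiceless obstruent between vowels /e/ and /u/, so it voices to [z]. /poofuesuvoud/ → poovuezuvoud.
Rule 4 (final devoicing): /d/ is a voiced stop in word-final position, so it devoices to [t]. /poovuezuvoud/ → poovuezuvout.

poovuezuvout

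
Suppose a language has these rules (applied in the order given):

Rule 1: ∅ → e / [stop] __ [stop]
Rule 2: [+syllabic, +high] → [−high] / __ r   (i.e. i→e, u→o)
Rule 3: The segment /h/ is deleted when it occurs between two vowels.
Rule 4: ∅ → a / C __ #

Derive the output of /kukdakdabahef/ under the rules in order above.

Rule 1 (stop-cluster e-epenthesis): /k/ and /d/ form a stop–stop cluster, so [e] is inserted between them. /k/ and /d/ form a stop–stop cluster, so [e] is inserted between them. /kukdakdabahef/ → kukedakedabahef.
Rule 2 (pre-rhotic lowering): no segment meets the environment; /kukedakedabahef/ is unchanged.
Rule 3 (intervocalic h-deletion): /h/ occurs between vowels /a/ and /e/, so it deletes. /kukedakedabahef/ → kukedakedabaef.
Rule 4 (final a-epenthesis): the form ends in the consonant /f/, so [a] is inserted word-finally. /kukedakedabaef/ → kukedakedabaefa.

kukedakedabaefa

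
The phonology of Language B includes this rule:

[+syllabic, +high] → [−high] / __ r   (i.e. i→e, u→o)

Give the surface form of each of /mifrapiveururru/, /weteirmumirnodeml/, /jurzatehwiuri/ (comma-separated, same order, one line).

mifrapiveororru, weteermumernodeml, jorzatehwiori

/mifrapiveururru/: /u/ is a high vowel immediately before /r/, so it lowers to [o]. /u/ is a high vowel immediately before /r/, so it lowers to [o]. → [mifrapiveororru].
/weteirmumirnodeml/: /i/ is a high vowel immediately before /r/, so it lowers to [e]. /i/ is a high vowel immediately before /r/, so it lowers to [e]. → [weteermumernodeml].
/jurzatehwiuri/: /u/ is a high vowel immediately before /r/, so it lowers to [o]. /u/ is a high vowel immediately before /r/, so it lowers to [o]. → [jorzatehwiori].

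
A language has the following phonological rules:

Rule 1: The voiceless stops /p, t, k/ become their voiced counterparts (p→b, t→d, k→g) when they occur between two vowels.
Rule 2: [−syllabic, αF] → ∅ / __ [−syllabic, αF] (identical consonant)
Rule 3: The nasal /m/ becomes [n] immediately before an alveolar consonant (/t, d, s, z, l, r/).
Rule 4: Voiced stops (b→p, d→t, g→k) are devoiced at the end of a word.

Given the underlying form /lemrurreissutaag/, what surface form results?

lenrureisudaak

Rule 1 (intervocalic voicing): /t/ is a voiceless stop between vowels /u/ and /a/, so it voices to [d]. /lemrurreissutaag/ → lemrurreissudaag.
Rule 2 (degemination): /rr/ is a geminate; the first /r/ deletes. /ss/ is a geminate; the first /s/ deletes. /lemrurreissudaag/ → lemrureisudaag.
Rule 3 (nasal place assimilation): /m/ precedes the alveolar consonant /r/, so it assimilates in place to [n]. /lemrureisudaag/ → lenrureisudaag.
Rule 4 (final devoicing): /g/ is a voiced stop in word-final position, so it devoices to [k]. /lenrureisudaag/ → lenrureisudaak.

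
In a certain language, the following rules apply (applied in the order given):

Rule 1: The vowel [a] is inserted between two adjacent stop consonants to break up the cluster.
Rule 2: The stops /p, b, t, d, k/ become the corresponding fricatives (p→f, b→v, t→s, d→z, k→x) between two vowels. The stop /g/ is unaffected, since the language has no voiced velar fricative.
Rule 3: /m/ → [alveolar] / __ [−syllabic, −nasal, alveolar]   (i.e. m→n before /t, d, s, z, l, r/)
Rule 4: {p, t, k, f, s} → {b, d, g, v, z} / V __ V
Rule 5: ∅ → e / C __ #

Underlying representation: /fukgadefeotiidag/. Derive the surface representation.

Rule 1 (stop-cluster a-epenthesis): /k/ and /g/ form a stop–stop cluster, so [a] is inserted between them. /fukgadefeotiidag/ → fukagadefeotiidag.
Rule 2 (intervocalic spirantization): /k/ is a stop between vowels /u/ and /a/, so it spirantizes to the fricative [x]. /d/ is a stop between vowels /a/ and /e/, so it spirantizes to the fricative [z]. /t/ is a stop between vowels /o/ and /i/, so it spirantizes to the fricative [s]. /d/ is a stop between vowels /i/ and /a/, so it spirantizes to the fricative [z]. /fukagadefeotiidag/ → fuxagazefeosiizag.
Rule 3 (nasal place assimilation): no segment meets the environment; /fuxagazefeosiizag/ is unchanged.
Rule 4 (intervocalic voicing): /f/ is a voiceless obstruent between vowels /e/ and /e/, so it voices to [v]. /s/ is a voiceless obstruent between vowels /o/ and /i/, so it voices to [z]. /fuxagazefeosiizag/ → fuxagazeveoziizag.
Rule 5 (final e-epenthesis): the form ends in the consonant /g/, so [e] is inserted word-finally. /fuxagazeveoziizag/ → fuxagazeveoziizage.

fuxagazeveoziizage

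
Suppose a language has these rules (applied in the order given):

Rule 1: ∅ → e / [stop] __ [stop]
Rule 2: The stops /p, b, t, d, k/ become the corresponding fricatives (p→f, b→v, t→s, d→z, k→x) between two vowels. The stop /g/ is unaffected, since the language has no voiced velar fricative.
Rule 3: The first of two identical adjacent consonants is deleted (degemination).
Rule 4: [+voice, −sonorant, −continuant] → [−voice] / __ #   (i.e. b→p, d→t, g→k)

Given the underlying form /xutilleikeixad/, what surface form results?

Rule 1 (stop-cluster e-epenthesis): no segment meets the environment; /xutilleikeixad/ is unchanged.
Rule 2 (intervocalic spirantization): /t/ is a stop between vowels /u/ and /i/, so it spirantizes to the fricative [s]. /k/ is a stop between vowels /i/ and /e/, so it spirantizes to the fricative [x]. /xutilleikeixad/ → xusilleixeixad.
Rule 3 (degemination): /ll/ is a geminate; the first /l/ deletes. /xusilleixeixad/ → xusileixeixad.
Rule 4 (final devoicing): /d/ is a voiced stop in word-final position, so it devoices to [t]. /xusileixeixad/ → xusileixeixat.

xusileixeixat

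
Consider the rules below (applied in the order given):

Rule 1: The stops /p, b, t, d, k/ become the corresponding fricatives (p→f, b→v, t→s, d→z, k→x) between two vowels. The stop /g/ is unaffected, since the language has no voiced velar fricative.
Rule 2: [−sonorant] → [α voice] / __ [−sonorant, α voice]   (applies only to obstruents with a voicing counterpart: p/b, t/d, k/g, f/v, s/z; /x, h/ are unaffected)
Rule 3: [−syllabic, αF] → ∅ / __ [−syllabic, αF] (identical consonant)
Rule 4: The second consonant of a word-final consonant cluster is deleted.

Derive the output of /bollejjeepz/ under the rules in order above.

bolejeeb

Rule 1 (intervocalic spirantization): no segment meets the environment; /bollejjeepz/ is unchanged.
Rule 2 (regressive voicing assimilation): /p/ precedes the voiced obstruent /z/, so it voices to [b] by assimilation. /bollejjeepz/ → bollejjeebz.
Rule 3 (degemination): /ll/ is a geminate; the first /l/ deletes. /jj/ is a geminate; the first /j/ deletes. /bollejjeebz/ → bolejeebz.
Rule 4 (final cluster simplification): /z/ is the second consonant of a word-final cluster /bz/, so it deletes. /bolejeebz/ → bolejeeb.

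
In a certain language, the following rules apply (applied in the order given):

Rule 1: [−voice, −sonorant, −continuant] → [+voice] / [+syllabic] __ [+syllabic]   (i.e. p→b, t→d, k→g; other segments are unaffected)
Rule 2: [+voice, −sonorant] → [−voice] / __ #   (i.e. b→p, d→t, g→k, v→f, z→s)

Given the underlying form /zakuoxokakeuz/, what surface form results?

zaguoxogageus

Rule 1 (intervocalic voicing): /k/ is a voiceless stop between vowels /a/ and /u/, so it voices to [g]. /k/ is a voiceless stop between vowels /o/ and /a/, so it voices to [g]. /k/ is a voiceless stop between vowels /a/ and /e/, so it voices to [g]. /zakuoxokakeuz/ → zaguoxogageuz.
Rule 2 (final devoicing): /z/ is a voiced obstruent in word-final position, so it devoices to [s]. /zaguoxogageuz/ → zaguoxogageus.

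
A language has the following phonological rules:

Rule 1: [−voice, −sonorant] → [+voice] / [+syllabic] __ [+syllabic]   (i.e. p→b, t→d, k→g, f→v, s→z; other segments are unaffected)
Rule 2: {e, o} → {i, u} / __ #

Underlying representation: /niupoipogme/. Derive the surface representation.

Rule 1 (intervocalic voicing): /p/ is a voiceless obstruent between vowels /u/ and /o/, so it voices to [b]. /p/ is a voiceless obstruent between vowels /i/ and /o/, so it voices to [b]. /niupoipogme/ → niuboibogme.
Rule 2 (final vowel raising): /e/ is a mid vowel in word-final position, so it raises to [i]. /niuboibogme/ → niuboibogmi.

niuboibogmi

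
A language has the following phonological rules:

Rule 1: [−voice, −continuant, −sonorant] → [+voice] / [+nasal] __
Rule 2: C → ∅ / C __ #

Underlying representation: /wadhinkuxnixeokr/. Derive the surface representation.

wadhinguxnixeok

Rule 1 (post-nasal voicing): /k/ is a voiceless stop immediately after the nasal /n/, so it voices to [g]. /wadhinkuxnixeokr/ → wadhinguxnixeokr.
Rule 2 (final cluster simplification): /r/ is the second consonant of a word-final cluster /kr/, so it deletes. /wadhinguxnixeokr/ → wadhinguxnixeok.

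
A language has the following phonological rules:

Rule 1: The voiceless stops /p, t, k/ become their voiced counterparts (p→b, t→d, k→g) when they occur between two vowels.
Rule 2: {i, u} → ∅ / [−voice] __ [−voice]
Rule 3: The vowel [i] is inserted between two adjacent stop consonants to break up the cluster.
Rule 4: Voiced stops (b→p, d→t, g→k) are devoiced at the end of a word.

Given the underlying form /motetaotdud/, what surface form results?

Rule 1 (intervocalic voicing): /t/ is a voiceless stop between vowels /o/ and /e/, so it voices to [d]. /t/ is a voiceless stop between vowels /e/ and /a/, so it voices to [d]. /motetaotdud/ → modedaotdud.
Rule 2 (high vowel syncope): no segment meets the environment; /modedaotdud/ is unchanged.
Rule 3 (stop-cluster i-epenthesis): /t/ and /d/ form a stop–stop cluster, so [i] is inserted between them. /modedaotdud/ → modedaotidud.
Rule 4 (final devoicing): /d/ is a voiced stop in word-final position, so it devoices to [t]. /modedaotidud/ → modedaotidut.

modedaotidut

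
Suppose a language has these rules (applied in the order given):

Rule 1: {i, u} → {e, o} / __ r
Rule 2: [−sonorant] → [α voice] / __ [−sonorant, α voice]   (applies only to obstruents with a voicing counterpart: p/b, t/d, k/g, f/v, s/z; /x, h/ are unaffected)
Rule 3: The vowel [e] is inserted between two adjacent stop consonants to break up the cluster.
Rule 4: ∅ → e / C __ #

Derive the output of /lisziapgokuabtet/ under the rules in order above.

Rule 1 (pre-rhotic lowering): no segment meets the environment; /lisziapgokuabtet/ is unchanged.
Rule 2 (regressive voicing assimilation): /s/ precedes the voiced obstruent /z/, so it voices to [z] by assimilation. /p/ precedes the voiced obstruent /g/, so it voices to [b] by assimilation. /b/ precedes the voiceless obstruent /t/, so it devoices to [p] by assimilation. /lisziapgokuabtet/ → lizziabgokuaptet.
Rule 3 (stop-cluster e-epenthesis): /b/ and /g/ form a stop–stop cluster, so [e] is inserted between them. /p/ and /t/ form a stop–stop cluster, so [e] is inserted between them. /lizziabgokuaptet/ → lizziabegokuapetet.
Rule 4 (final e-epenthesis): the form ends in the consonant /t/, so [e] is inserted word-finally. /lizziabegokuapetet/ → lizziabegokuapetete.

lizziabegokuapetete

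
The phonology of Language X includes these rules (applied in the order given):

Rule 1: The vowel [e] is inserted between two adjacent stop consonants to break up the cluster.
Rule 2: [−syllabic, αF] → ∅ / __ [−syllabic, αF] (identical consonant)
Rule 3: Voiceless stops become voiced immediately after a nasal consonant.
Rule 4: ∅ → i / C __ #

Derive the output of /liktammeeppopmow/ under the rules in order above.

Rule 1 (stop-cluster e-epenthesis): /k/ and /t/ form a stop–stop cluster, so [e] is inserted between them. /p/ and /p/ form a stop–stop cluster, so [e] is inserted between them. /liktammeeppopmow/ → liketammeepepopmow.
Rule 2 (degemination): /mm/ is a geminate; the first /m/ deletes. /liketammeepepopmow/ → liketameepepopmow.
Rule 3 (post-nasal voicing): no segment meets the environment; /liketameepepopmow/ is unchanged.
Rule 4 (final i-epenthesis): the form ends in the consonant /w/, so [i] is inserted word-finally. /liketameepepopmow/ → liketameepepopmowi.

liketameepepopmowi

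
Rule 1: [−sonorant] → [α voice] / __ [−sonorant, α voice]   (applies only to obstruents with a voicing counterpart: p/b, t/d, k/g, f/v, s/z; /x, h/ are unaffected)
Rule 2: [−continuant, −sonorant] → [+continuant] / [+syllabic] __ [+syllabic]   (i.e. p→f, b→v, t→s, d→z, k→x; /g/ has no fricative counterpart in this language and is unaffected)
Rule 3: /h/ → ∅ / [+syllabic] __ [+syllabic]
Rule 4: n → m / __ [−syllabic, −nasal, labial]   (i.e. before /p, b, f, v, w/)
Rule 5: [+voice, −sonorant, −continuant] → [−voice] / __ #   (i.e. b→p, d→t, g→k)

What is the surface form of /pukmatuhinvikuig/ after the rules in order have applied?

Rule 1 (regressive voicing assimilation): no segment meets the environment; /pukmatuhinvikuig/ is unchanged.
Rule 2 (intervocalic spirantization): /t/ is a stop between vowels /a/ and /u/, so it spirantizes to the fricative [s]. /k/ is a stop between vowels /i/ and /u/, so it spirantizes to the fricative [x]. /pukmatuhinvikuig/ → pukmasuhinvixuig.
Rule 3 (intervocalic h-deletion): /h/ occurs between vowels /u/ and /i/, so it deletes. /pukmasuhinvixuig/ → pukmasuinvixuig.
Rule 4 (nasal place assimilation): /n/ precedes the labial consonant /v/, so it assimilates in place to [m]. /pukmasuinvixuig/ → pukmasuimvixuig.
Rule 5 (final devoicing): /g/ is a voiced stop in word-final position, so it devoices to [k]. /pukmasuimvixuig/ → pukmasuimvixuik.

pukmasuimvixuik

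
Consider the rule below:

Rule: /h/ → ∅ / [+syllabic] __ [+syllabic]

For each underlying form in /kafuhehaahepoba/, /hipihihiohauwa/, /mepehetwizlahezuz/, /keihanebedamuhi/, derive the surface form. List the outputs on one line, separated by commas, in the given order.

kafueaaepoba, hipiiioauwa, mepeetwizlaezuz, keianebedamui

/kafuhehaahepoba/: /h/ occurs between vowels /u/ and /e/, so it deletes. /h/ occurs between vowels /e/ and /a/, so it deletes. /h/ occurs between vowels /a/ and /e/, so it deletes. → [kafueaaepoba].
/hipihihiohauwa/: /h/ occurs between vowels /i/ and /i/, so it deletes. /h/ occurs between vowels /i/ and /i/, so it deletes. /h/ occurs between vowels /o/ and /a/, so it deletes. → [hipiiioauwa].
/mepehetwizlahezuz/: /h/ occurs between vowels /e/ and /e/, so it deletes. /h/ occurs between vowels /a/ and /e/, so it deletes. → [mepeetwizlaezuz].
/keihanebedamuhi/: /h/ occurs between vowels /i/ and /a/, so it deletes. /h/ occurs between vowels /u/ and /i/, so it deletes. → [keianebedamui].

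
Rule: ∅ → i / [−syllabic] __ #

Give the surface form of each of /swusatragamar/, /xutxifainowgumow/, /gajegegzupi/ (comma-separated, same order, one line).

/swusatragamar/: the form ends in the consonant /r/, so [i] is inserted word-finally. → [swusatragamari].
/xutxifainowgumow/: the form ends in the consonant /w/, so [i] is inserted word-finally. → [xutxifainowgumowi].
/gajegegzupi/: the rule's environment is not met; surfaces unchanged as [gajegegzupi].

swusatragamari, xutxifainowgumowi, gajegegzupi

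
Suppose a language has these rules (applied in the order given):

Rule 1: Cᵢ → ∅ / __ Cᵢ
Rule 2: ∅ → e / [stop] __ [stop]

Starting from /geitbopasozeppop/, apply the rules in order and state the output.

Rule 1 (degemination): /pp/ is a geminate; the first /p/ deletes. /geitbopasozeppop/ → geitbopasozepop.
Rule 2 (stop-cluster e-epenthesis): /t/ and /b/ form a stop–stop cluster, so [e] is inserted between them. /geitbopasozepop/ → geitebopasozepop.

geitebopasozepop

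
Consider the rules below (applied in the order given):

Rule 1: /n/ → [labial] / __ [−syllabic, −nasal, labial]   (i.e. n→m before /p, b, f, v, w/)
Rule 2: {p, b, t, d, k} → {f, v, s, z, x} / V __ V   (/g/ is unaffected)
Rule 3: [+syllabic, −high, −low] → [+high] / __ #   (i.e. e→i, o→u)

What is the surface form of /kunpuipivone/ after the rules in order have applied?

Rule 1 (nasal place assimilation): /n/ precedes the labial consonant /p/, so it assimilates in place to [m]. /kunpuipivone/ → kumpuipivone.
Rule 2 (intervocalic spirantization): /p/ is a stop between vowels /i/ and /i/, so it spirantizes to the fricative [f]. /kumpuipivone/ → kumpuifivone.
Rule 3 (final vowel raising): /e/ is a mid vowel in word-final position, so it raises to [i]. /kumpuifivone/ → kumpuifivoni.

kumpuifivoni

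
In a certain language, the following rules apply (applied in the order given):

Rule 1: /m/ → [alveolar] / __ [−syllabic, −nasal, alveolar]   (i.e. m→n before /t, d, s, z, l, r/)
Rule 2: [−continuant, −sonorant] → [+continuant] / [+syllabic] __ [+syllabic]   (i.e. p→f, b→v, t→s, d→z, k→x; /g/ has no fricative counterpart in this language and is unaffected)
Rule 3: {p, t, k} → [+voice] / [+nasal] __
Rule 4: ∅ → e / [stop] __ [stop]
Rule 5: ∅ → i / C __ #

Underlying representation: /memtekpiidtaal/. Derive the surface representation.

mendekepiidetaali

Rule 1 (nasal place assimilation): /m/ precedes the alveolar consonant /t/, so it assimilates in place to [n]. /memtekpiidtaal/ → mentekpiidtaal.
Rule 2 (intervocalic spirantization): no segment meets the environment; /mentekpiidtaal/ is unchanged.
Rule 3 (post-nasal voicing): /t/ is a voiceless stop immediately after the nasal /n/, so it voices to [d]. /mentekpiidtaal/ → mendekpiidtaal.
Rule 4 (stop-cluster e-epenthesis): /k/ and /p/ form a stop–stop cluster, so [e] is inserted between them. /d/ and /t/ form a stop–stop cluster, so [e] is inserted between them. /mendekpiidtaal/ → mendekepiidetaal.
Rule 5 (final i-epenthesis): the form ends in the consonant /l/, so [i] is inserted word-finally. /mendekepiidetaal/ → mendekepiidetaali.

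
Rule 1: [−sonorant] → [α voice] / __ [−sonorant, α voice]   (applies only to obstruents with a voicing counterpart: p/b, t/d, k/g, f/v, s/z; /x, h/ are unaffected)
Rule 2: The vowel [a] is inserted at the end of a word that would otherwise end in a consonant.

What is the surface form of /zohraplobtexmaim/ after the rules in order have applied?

zohraploptexmaima

Rule 1 (regressive voicing assimilation): /b/ precedes the voiceless obstruent /t/, so it devoices to [p] by assimilation. /zohraplobtexmaim/ → zohraploptexmaim.
Rule 2 (final a-epenthesis): the form ends in the consonant /m/, so [a] is inserted word-finally. /zohraploptexmaim/ → zohraploptexmaima.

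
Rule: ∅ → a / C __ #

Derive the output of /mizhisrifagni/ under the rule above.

mizhisrifagni

No segment of /mizhisrifagni/ meets the structural description of the rule, so the form surfaces unchanged.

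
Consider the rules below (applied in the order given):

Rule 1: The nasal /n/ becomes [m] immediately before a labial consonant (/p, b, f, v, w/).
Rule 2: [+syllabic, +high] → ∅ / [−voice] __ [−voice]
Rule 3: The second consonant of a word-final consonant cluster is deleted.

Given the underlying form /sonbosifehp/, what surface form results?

Rule 1 (nasal place assimilation): /n/ precedes the labial consonant /b/, so it assimilates in place to [m]. /sonbosifehp/ → sombosifehp.
Rule 2 (high vowel syncope): /i/ is a high vowel flanked by voiceless consonants /s/ and /f/, so it deletes. /sombosifehp/ → sombosfehp.
Rule 3 (final cluster simplification): /p/ is the second consonant of a word-final cluster /hp/, so it deletes. /sombosfehp/ → sombosfeh.

sombosfeh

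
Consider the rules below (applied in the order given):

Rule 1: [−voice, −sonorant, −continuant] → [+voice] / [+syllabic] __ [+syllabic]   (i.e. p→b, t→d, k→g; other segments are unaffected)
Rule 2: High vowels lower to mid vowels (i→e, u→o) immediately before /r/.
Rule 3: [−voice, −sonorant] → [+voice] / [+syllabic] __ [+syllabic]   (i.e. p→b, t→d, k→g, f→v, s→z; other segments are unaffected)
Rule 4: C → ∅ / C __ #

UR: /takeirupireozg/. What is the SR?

tageerubereoz

Rule 1 (intervocalic voicing): /k/ is a voiceless stop between vowels /a/ and /e/, so it voices to [g]. /p/ is a voiceless stop between vowels /u/ and /i/, so it voices to [b]. /takeirupireozg/ → tageirubireozg.
Rule 2 (pre-rhotic lowering): /i/ is a high vowel immediately before /r/, so it lowers to [e]. /i/ is a high vowel immediately before /r/, so it lowers to [e]. /tageirubireozg/ → tageerubereozg.
Rule 3 (intervocalic voicing): no segment meets the environment; /tageerubereozg/ is unchanged.
Rule 4 (final cluster simplification): /g/ is the second consonant of a word-final cluster /zg/, so it deletes. /tageerubereozg/ → tageerubereoz.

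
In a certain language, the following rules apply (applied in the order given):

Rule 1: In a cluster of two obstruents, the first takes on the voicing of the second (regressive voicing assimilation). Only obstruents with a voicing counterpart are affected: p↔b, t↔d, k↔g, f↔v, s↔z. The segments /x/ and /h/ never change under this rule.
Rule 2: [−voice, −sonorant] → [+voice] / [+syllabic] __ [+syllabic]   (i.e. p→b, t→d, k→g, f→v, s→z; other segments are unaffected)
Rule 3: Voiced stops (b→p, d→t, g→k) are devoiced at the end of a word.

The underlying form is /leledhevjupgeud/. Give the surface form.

lelethevjubgeut

Rule 1 (regressive voicing assimilation): /d/ precedes the voiceless obstruent /h/, so it devoices to [t] by assimilation. /p/ precedes the voiced obstruent /g/, so it voices to [b] by assimilation. /leledhevjupgeud/ → lelethevjubgeud.
Rule 2 (intervocalic voicing): no segment meets the environment; /lelethevjubgeud/ is unchanged.
Rule 3 (final devoicing): /d/ is a voiced stop in word-final position, so it devoices to [t]. /lelethevjubgeud/ → lelethevjubgeut.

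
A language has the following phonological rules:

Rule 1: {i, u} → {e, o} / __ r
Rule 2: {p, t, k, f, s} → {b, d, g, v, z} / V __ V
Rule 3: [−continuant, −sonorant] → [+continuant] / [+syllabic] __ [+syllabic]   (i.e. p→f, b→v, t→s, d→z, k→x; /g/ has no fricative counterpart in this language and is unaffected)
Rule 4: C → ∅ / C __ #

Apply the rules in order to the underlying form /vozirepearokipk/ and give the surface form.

Rule 1 (pre-rhotic lowering): /i/ is a high vowel immediately before /r/, so it lowers to [e]. /vozirepearokipk/ → vozerepearokipk.
Rule 2 (intervocalic voicing): /p/ is a voiceless obstruent between vowels /e/ and /e/, so it voices to [b]. /k/ is a voiceless obstruent between vowels /o/ and /i/, so it voices to [g]. /vozerepearokipk/ → vozerebearogipk.
Rule 3 (intervocalic spirantization): /b/ is a stop between vowels /e/ and /e/, so it spirantizes to the fricative [v]. /vozerebearogipk/ → vozerevearogipk.
Rule 4 (final cluster simplification): /k/ is the second consonant of a word-final cluster /pk/, so it deletes. /vozerevearogipk/ → vozerevearogip.

vozerevearogip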